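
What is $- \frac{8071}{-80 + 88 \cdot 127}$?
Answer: $- \frac{8071}{11096} \approx -0.72738$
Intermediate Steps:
$- \frac{8071}{-80 + 88 \cdot 127} = - \frac{8071}{-80 + 11176} = - \frac{8071}{11096}$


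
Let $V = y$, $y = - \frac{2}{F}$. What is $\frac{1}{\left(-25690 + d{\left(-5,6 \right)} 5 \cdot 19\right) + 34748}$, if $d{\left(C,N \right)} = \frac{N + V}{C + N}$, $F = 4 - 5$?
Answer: $\frac{1}{9818} \approx 0.00010185$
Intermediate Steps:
$F = -1$
$y = 2$ ($y = - \frac{2}{-1} = \left(-2\right) \left(-1\right) = 2$)
$V = 2$
$d{\left(C,N \right)} = \frac{2 + N}{C + N}$ ($d{\left(C,N \right)} = \frac{N + 2}{C + N} = \frac{2 + N}{C + N}$)
$\frac{1}{\left(-25690 + d{\left(-5,6 \right)} 5 \cdot 19\right) + 34748} = \frac{1}{\left(-25690 + \frac{2 + 6}{-5 + 6} \cdot 5 \cdot 19\right) + 34748} = \frac{1}{\left(-25690 + 1^{-1} \cdot 8 \cdot 5 \cdot 19\right) + 34748} = \frac{1}{\left(-25690 + 1 \cdot 8 \cdot 5 \cdot 19\right) + 34748} = \frac{1}{\left(-25690 + 8 \cdot 5 \cdot 19\right) + 34748} = \frac{1}{\left(-25690 + 40 \cdot 19\right) + 34748} = \frac{1}{\left(-25690 + 760\right) + 34748} = \frac{1}{-24930 + 34748} = \frac{1}{9818}$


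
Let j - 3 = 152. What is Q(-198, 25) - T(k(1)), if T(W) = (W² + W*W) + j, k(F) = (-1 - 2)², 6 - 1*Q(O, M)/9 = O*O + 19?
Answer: -353270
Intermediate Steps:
j = 155 (j = 3 + 152 = 155)
Q(O, M) = -117 - 9*O² (Q(O, M) = 54 - 9*(O*O + 19) = 54 - 9*(O² + 19) = 54 - 9*(19 + O²) = 54 + (-171 - 9*O²) = -117 - 9*O²)
k(F) = 9 (k(F) = (-3)² = 9)
T(W) = 155 + 2*W² (T(W) = (W² + W*W) + 155 = (W² + W²) + 155 = 2*W² + 155 = 155 + 2*W²)
Q(-198, 25) - T(k(1)) = (-117 - 9*(-198)²) - (155 + 2*9²) = (-117 - 9*39204) - (155 + 2*81) = (-117 - 352836) - (155 + 162) = -352953 - 1*317 = -352953 - 317 = -353270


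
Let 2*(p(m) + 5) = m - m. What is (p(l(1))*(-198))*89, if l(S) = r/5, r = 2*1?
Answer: 88110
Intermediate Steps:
r = 2
l(S) = ⅖ (l(S) = 2/5 = 2*(⅕) = ⅖)
p(m) = -5 (p(m) = -5 + (m - m)/2 = -5 + (½)*0 = -5 + 0 = -5)
(p(l(1))*(-198))*89 = -5*(-198)*89 = 990*89 = 88110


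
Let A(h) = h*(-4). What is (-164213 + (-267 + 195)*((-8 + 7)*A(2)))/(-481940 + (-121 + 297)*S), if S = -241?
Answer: 164789/524356 ≈ 0.31427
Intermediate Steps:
A(h) = -4*h
(-164213 + (-267 + 195)*((-8 + 7)*A(2)))/(-481940 + (-121 + 297)*S) = (-164213 + (-267 + 195)*((-8 + 7)*(-4*2)))/(-481940 + (-121 + 297)*(-241)) = (-164213 - (-72)*(-8))/(-481940 + 176*(-241)) = (-164213 - 72*8)/(-481940 - 42416) = (-164213 - 576)/(-524356) = -164789*(-1/524356) = 164789/524356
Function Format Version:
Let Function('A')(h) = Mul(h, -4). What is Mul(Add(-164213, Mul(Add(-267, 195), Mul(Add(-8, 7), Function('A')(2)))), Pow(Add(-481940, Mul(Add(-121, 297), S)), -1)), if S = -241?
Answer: Rational(164789, 524356) ≈ 0.31427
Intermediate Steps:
Function('A')(h) = Mul(-4, h)
Mul(Add(-164213, Mul(Add(-267, 195), Mul(Add(-8, 7), Function('A')(2)))), Pow(Add(-481940, Mul(Add(-121, 297), S)), -1)) = Mul(Add(-164213, Mul(Add(-267, 195), Mul(Add(-8, 7), Mul(-4, 2)))), Pow(Add(-481940, Mul(Add(-121, 297), -241)), -1)) = Mul(Add(-164213, Mul(-72, Mul(-1, -8))), Pow(Add(-481940, Mul(176, -241)), -1)) = Mul(Add(-164213, Mul(-72, 8)), Pow(Add(-481940, -42416), -1)) = Mul(Add(-164213, -576), Pow(-524356, -1)) = Mul(-164789, Rational(-1, 524356)) = Rational(164789, 524356)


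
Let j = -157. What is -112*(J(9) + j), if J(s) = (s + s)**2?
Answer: -18704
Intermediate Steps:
J(s) = 4*s**2 (J(s) = (2*s)**2 = 4*s**2)
-112*(J(9) + j) = -112*(4*9**2 - 157) = -112*(4*81 - 157) = -112*(324 - 157) = -112*167 = -18704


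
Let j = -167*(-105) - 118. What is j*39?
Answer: 679263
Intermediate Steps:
j = 17417 (j = 17535 - 118 = 17417)
j*39 = 17417*39 = 679263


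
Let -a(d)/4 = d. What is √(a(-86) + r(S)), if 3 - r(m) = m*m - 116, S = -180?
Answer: I*√31937 ≈ 178.71*I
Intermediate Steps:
a(d) = -4*d
r(m) = 119 - m² (r(m) = 3 - (m*m - 116) = 3 - (m² - 116) = 3 - (-116 + m²) = 3 + (116 - m²) = 119 - m²)
√(a(-86) + r(S)) = √(-4*(-86) + (119 - 1*(-180)²)) = √(344 + (119 - 1*32400)) = √(344 + (119 - 32400)) = √(344 - 32281) = √(-31937) = I*√31937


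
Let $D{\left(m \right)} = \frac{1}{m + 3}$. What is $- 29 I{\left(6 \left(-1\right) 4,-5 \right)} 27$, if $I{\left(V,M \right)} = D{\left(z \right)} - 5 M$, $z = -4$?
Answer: $-18792$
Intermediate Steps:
$D{\left(m \right)} = \frac{1}{3 + m}$
$I{\left(V,M \right)} = -1 - 5 M$ ($I{\left(V,M \right)} = \frac{1}{3 - 4} - 5 M = \frac{1}{-1} - 5 M = -1 - 5 M$)
$- 29 I{\left(6 \left(-1\right) 4,-5 \right)} 27 = - 29 \left(-1 - -25\right) 27 = - 29 \left(-1 + 25\right) 27 = \left(-29\right) 24 \cdot 27 = \left(-696\right) 27 = -18792$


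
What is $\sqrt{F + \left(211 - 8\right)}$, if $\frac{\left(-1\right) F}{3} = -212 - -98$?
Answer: $\sqrt{545} \approx 23.345$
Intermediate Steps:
$F = 342$ ($F = - 3 \left(-212 - -98\right) = - 3 \left(-212 + 98\right) = \left(-3\right) \left(-114\right) = 342$)
$\sqrt{F + \left(211 - 8\right)} = \sqrt{342 + \left(211 - 8\right)} = \sqrt{342 + 203} = \sqrt{545}$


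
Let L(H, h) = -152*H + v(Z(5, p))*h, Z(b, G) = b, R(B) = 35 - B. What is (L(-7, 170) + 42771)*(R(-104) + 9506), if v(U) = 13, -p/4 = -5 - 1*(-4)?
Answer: 444104025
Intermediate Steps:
p = 4 (p = -4*(-5 - 1*(-4)) = -4*(-5 + 4) = -4*(-1) = 4)
L(H, h) = -152*H + 13*h
(L(-7, 170) + 42771)*(R(-104) + 9506) = ((-152*(-7) + 13*170) + 42771)*((35 - 1*(-104)) + 9506) = ((1064 + 2210) + 42771)*((35 + 104) + 9506) = (3274 + 42771)*(139 + 9506) = 46045*9645 = 444104025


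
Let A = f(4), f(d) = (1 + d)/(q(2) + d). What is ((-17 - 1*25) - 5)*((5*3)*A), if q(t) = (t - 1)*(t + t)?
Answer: -3525/8 ≈ -440.63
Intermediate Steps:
q(t) = 2*t*(-1 + t) (q(t) = (-1 + t)*(2*t) = 2*t*(-1 + t))
f(d) = (1 + d)/(4 + d) (f(d) = (1 + d)/(2*2*(-1 + 2) + d) = (1 + d)/(2*2*1 + d) = (1 + d)/(4 + d))
A = 5/8 (A = (1 + 4)/(4 + 4) = 5/8 ≈ 0.62500)
((-17 - 1*25) - 5)*((5*3)*A) = ((-17 - 1*25) - 5)*((5*3)*(5/8)) = ((-17 - 25) - 5)*(15*(5/8)) = (-42 - 5)*(75/8) = -47*75/8 = -3525/8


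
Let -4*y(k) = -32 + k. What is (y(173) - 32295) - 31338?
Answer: -254673/4 ≈ -63668.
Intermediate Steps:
y(k) = 8 - k/4 (y(k) = -(-32 + k)/4 = 8 - k/4)
(y(173) - 32295) - 31338 = ((8 - ¼*173) - 32295) - 31338 = ((8 - 173/4) - 32295) - 31338 = (-141/4 - 32295) - 31338 = -129321/4 - 31338 = -254673/4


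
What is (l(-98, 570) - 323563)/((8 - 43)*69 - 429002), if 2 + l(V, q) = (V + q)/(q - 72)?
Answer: 80567449/107422833 ≈ 0.75000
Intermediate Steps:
l(V, q) = -2 + (V + q)/(-72 + q) (l(V, q) = -2 + (V + q)/(q - 72) = -2 + (V + q)/(-72 + q))
(l(-98, 570) - 323563)/((8 - 43)*69 - 429002) = ((144 - 98 - 1*570)/(-72 + 570) - 323563)/((8 - 43)*69 - 429002) = ((144 - 98 - 570)/498 - 323563)/(-35*69 - 429002) = ((1/498)*(-524) - 323563)/(-2415 - 429002) = (-262/249 - 323563)/(-431417) = -80567449/249*(-1/431417) = 80567449/107422833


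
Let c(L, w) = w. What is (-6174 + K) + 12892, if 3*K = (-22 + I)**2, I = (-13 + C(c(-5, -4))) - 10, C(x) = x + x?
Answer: 22963/3 ≈ 7654.3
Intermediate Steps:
C(x) = 2*x
I = -31 (I = (-13 + 2*(-4)) - 10 = (-13 - 8) - 10 = -21 - 10 = -31)
K = 2809/3 (K = (-22 - 31)**2/3 = (1/3)*(-53)**2 = (1/3)*2809 = 2809/3 ≈ 936.33)
(-6174 + K) + 12892 = (-6174 + 2809/3) + 12892 = -15713/3 + 12892 = 22963/3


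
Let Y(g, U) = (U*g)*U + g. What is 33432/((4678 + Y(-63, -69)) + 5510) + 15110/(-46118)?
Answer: -493413913/1113818877 ≈ -0.44299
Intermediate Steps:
Y(g, U) = g + g*U² (Y(g, U) = g*U² + g = g + g*U²)
33432/((4678 + Y(-63, -69)) + 5510) + 15110/(-46118) = 33432/((4678 - 63*(1 + (-69)²)) + 5510) + 15110/(-46118) = 33432/((4678 - 63*(1 + 4761)) + 5510) + 15110*(-1/46118) = 33432/((4678 - 63*4762) + 5510) - 7555/23059 = 33432/((4678 - 300006) + 5510) - 7555/23059 = 33432/(-295328 + 5510) - 7555/23059 = 33432/(-289818) - 7555/23059 = 33432*(-1/289818) - 7555/23059 = -5572/48303 - 7555/23059 = -493413913/1113818877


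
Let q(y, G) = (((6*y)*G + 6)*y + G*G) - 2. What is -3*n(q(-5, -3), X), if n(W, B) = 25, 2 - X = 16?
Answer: -75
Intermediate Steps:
X = -14 (X = 2 - 1*16 = 2 - 16 = -14)
q(y, G) = -2 + G² + y*(6 + 6*G*y) (q(y, G) = ((6*G*y + 6)*y + G²) - 2 = ((6 + 6*G*y)*y + G²) - 2 = (y*(6 + 6*G*y) + G²) - 2 = (G² + y*(6 + 6*G*y)) - 2 = -2 + G² + y*(6 + 6*G*y))
-3*n(q(-5, -3), X) = -3*25 = -75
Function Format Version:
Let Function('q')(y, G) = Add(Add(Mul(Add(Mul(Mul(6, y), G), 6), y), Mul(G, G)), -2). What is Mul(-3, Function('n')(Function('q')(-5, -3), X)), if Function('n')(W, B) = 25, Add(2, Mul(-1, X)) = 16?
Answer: -75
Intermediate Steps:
X = -14 (X = Add(2, Mul(-1, 16)) = Add(2, -16) = -14)
Function('q')(y, G) = Add(-2, Pow(G, 2), Mul(y, Add(6, Mul(6, G, y)))) (Function('q')(y, G) = Add(Add(Mul(Add(Mul(6, G, y), 6), y), Pow(G, 2)), -2) = Add(Add(Mul(Add(6, Mul(6, G, y)), y), Pow(G, 2)), -2) = Add(Add(Mul(y, Add(6, Mul(6, G, y))), Pow(G, 2)), -2) = Add(Add(Pow(G, 2), Mul(y, Add(6, Mul(6, G, y)))), -2) = Add(-2, Pow(G, 2), Mul(y, Add(6, Mul(6, G, y)))))
Mul(-3, Function('n')(Function('q')(-5, -3), X)) = Mul(-3, 25) = -75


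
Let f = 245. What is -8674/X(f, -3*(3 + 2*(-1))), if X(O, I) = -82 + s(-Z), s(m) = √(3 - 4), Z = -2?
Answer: 711268/6725 + 8674*I/6725 ≈ 105.76 + 1.2898*I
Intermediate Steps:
s(m) = I (s(m) = √(-1) = I)
X(O, I) = -82 + I
-8674/X(f, -3*(3 + 2*(-1))) = -8674*(-82 - I)/6725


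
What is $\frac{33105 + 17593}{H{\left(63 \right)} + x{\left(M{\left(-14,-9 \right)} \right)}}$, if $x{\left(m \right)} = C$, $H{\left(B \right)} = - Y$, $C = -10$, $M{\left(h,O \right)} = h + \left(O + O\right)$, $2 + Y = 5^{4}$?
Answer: $- \frac{50698}{633} \approx -80.092$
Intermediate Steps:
$Y = 623$ ($Y = -2 + 5^{4} = -2 + 625 = 623$)
$M{\left(h,O \right)} = h + 2 O$
$H{\left(B \right)} = -623$ ($H{\left(B \right)} = \left(-1\right) 623 = -623$)
$x{\left(m \right)} = -10$
$\frac{33105 + 17593}{H{\left(63 \right)} + x{\left(M{\left(-14,-9 \right)} \right)}} = \frac{33105 + 17593}{-623 - 10} = \frac{50698}{-633} = 50698 \left(- \frac{1}{633}\right) = - \frac{50698}{633}$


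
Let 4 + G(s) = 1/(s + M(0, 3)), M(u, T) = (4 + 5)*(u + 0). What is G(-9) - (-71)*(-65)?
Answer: -41572/9 ≈ -4619.1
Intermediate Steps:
M(u, T) = 9*u
G(s) = -4 + 1/s (G(s) = -4 + 1/(s + 9*0) = -4 + 1/(s + 0) = -4 + 1/s)
G(-9) - (-71)*(-65) = (-4 + 1/(-9)) - (-71)*(-65) = (-4 - ⅑) - 71*65 = -37/9 - 4615 = -41572/9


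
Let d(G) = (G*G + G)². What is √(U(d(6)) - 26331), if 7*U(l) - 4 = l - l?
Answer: I*√1290191/7 ≈ 162.27*I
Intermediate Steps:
d(G) = (G + G²)² (d(G) = (G² + G)² = (G + G²)²)
U(l) = 4/7 (U(l) = 4/7 + (l - l)/7 = 4/7 + (⅐)*0 = 4/7 + 0 = 4/7)
√(U(d(6)) - 26331) = √(4/7 - 26331) = √(-184313/7) = I*√1290191/7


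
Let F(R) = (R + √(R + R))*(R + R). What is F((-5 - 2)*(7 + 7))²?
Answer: 361417728 - 105413504*I ≈ 3.6142e+8 - 1.0541e+8*I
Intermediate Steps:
F(R) = 2*R*(R + √2*√R) (F(R) = (R + √(2*R))*(2*R) = (R + √2*√R)*(2*R) = 2*R*(R + √2*√R))
F((-5 - 2)*(7 + 7))² = (2*((-5 - 2)*(7 + 7))² + 2*√2*((-5 - 2)*(7 + 7))^(3/2))² = (2*(-7*14)² + 2*√2*(-7*14)^(3/2))² = (2*(-98)² + 2*√2*(-98)^(3/2))² = (2*9604 + 2*√2*(-686*I*√2))² = (19208 - 2744*I)²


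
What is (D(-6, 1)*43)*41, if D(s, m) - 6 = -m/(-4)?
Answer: 44075/4 ≈ 11019.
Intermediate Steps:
D(s, m) = 6 + m/4 (D(s, m) = 6 - m/(-4) = 6 - m*(-1)/4 = 6 - (-1)*m/4 = 6 + m/4)
(D(-6, 1)*43)*41 = ((6 + (¼)*1)*43)*41 = ((6 + ¼)*43)*41 = ((25/4)*43)*41 = (1075/4)*41 = 44075/4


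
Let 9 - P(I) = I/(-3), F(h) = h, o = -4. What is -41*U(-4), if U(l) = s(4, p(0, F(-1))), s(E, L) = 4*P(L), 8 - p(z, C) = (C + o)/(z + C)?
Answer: -1640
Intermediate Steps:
P(I) = 9 + I/3 (P(I) = 9 - I/(-3) = 9 - I*(-1)/3 = 9 - (-1)*I/3 = 9 + I/3)
p(z, C) = 8 - (-4 + C)/(C + z) (p(z, C) = 8 - (C - 4)/(z + C) = 8 - (-4 + C)/(C + z))
s(E, L) = 36 + 4*L/3 (s(E, L) = 4*(9 + L/3) = 36 + 4*L/3)
U(l) = 40 (U(l) = 36 + 4*((4 + 7*(-1) + 8*0)/(-1 + 0))/3 = 36 + 4*((4 - 7 + 0)/(-1))/3 = 36 + 4*(-1*(-3))/3 = 36 + (4/3)*3 = 36 + 4 = 40)
-41*U(-4) = -41*40 = -1*1640 = -1640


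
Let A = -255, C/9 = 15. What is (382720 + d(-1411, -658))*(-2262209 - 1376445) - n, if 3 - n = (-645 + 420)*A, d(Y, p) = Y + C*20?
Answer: -1397275826514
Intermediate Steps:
C = 135 (C = 9*15 = 135)
d(Y, p) = 2700 + Y (d(Y, p) = Y + 135*20 = Y + 2700 = 2700 + Y)
n = -57372 (n = 3 - (-645 + 420)*(-255) = 3 - (-225)*(-255) = 3 - 1*57375 = 3 - 57375 = -57372)
(382720 + d(-1411, -658))*(-2262209 - 1376445) - n = (382720 + (2700 - 1411))*(-2262209 - 1376445) - 1*(-57372) = (382720 + 1289)*(-3638654) + 57372 = 384009*(-3638654) + 57372 = -1397275883886 + 57372 = -1397275826514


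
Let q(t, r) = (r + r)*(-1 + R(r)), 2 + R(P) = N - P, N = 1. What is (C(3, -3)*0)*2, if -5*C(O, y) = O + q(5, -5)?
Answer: 0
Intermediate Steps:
R(P) = -1 - P (R(P) = -2 + (1 - P) = -1 - P)
q(t, r) = 2*r*(-2 - r) (q(t, r) = (r + r)*(-1 + (-1 - r)) = (2*r)*(-2 - r) = 2*r*(-2 - r))
C(O, y) = 6 - O/5 (C(O, y) = -(O - 2*(-5)*(2 - 5))/5 = -(O - 2*(-5)*(-3))/5 = -(O - 30)/5 = -(-30 + O)/5 = 6 - O/5)
(C(3, -3)*0)*2 = ((6 - 1/5*3)*0)*2 = ((6 - 3/5)*0)*2 = ((27/5)*0)*2 = 0*2 = 0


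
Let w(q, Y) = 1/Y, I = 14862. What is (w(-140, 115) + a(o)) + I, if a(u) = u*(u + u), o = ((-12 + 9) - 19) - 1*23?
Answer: 2174881/115 ≈ 18912.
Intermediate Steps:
o = -45 (o = (-3 - 19) - 23 = -22 - 23 = -45)
a(u) = 2*u² (a(u) = u*(2*u) = 2*u²)
(w(-140, 115) + a(o)) + I = (1/115 + 2*(-45)²) + 14862 = (1/115 + 2*2025) + 14862 = (1/115 + 4050) + 14862 = 465751/115 + 14862 = 2174881/115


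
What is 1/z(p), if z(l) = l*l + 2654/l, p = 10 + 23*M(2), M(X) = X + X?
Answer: 51/531931 ≈ 9.5877e-5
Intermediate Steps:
M(X) = 2*X
p = 102 (p = 10 + 23*(2*2) = 10 + 23*4 = 10 + 92 = 102)
z(l) = l² + 2654/l
1/z(p) = 1/((2654 + 102³)/102) = 1/((2654 + 1061208)/102) = 1/((1/102)*1063862) = 1/(531931/51) = 51/531931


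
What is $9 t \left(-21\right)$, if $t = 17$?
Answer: $-3213$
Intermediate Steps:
$9 t \left(-21\right) = 9 \cdot 17 \left(-21\right) = 153 \left(-21\right) = -3213$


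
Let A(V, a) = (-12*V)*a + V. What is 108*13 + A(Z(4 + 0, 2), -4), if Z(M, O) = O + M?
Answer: 1698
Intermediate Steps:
Z(M, O) = M + O
A(V, a) = V - 12*V*a (A(V, a) = -12*V*a + V = V - 12*V*a)
108*13 + A(Z(4 + 0, 2), -4) = 108*13 + ((4 + 0) + 2)*(1 - 12*(-4)) = 1404 + (4 + 2)*(1 + 48) = 1404 + 6*49 = 1404 + 294 = 1698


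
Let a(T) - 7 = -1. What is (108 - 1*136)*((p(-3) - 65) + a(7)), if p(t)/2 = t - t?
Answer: 1652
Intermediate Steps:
p(t) = 0 (p(t) = 2*(t - t) = 2*0 = 0)
a(T) = 6 (a(T) = 7 - 1 = 6)
(108 - 1*136)*((p(-3) - 65) + a(7)) = (108 - 1*136)*((0 - 65) + 6) = (108 - 136)*(-65 + 6) = -28*(-59) = 1652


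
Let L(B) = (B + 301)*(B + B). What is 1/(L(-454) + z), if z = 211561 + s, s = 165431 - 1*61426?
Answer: 1/454490 ≈ 2.2003e-6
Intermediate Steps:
s = 104005 (s = 165431 - 61426 = 104005)
z = 315566 (z = 211561 + 104005 = 315566)
L(B) = 2*B*(301 + B) (L(B) = (301 + B)*(2*B) = 2*B*(301 + B))
1/(L(-454) + z) = 1/(2*(-454)*(301 - 454) + 315566) = 1/(2*(-454)*(-153) + 315566) = 1/(138924 + 315566) = 1/454490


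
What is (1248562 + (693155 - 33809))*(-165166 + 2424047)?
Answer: 4309737130948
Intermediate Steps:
(1248562 + (693155 - 33809))*(-165166 + 2424047) = (1248562 + 659346)*2258881 = 1907908*2258881 = 4309737130948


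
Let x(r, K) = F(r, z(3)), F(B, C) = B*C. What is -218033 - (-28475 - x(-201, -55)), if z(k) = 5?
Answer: -190563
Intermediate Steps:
x(r, K) = 5*r (x(r, K) = r*5 = 5*r)
-218033 - (-28475 - x(-201, -55)) = -218033 - (-28475 - 5*(-201)) = -218033 - (-28475 - 1*(-1005)) = -218033 - (-28475 + 1005) = -218033 - 1*(-27470) = -218033 + 27470 = -190563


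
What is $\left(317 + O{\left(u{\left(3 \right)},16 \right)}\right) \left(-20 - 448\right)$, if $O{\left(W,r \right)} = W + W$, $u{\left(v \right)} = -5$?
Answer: $-143676$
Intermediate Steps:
$O{\left(W,r \right)} = 2 W$
$\left(317 + O{\left(u{\left(3 \right)},16 \right)}\right) \left(-20 - 448\right) = \left(317 + 2 \left(-5\right)\right) \left(-20 - 448\right) = \left(317 - 10\right) \left(-468\right) = 307 \left(-468\right) = -143676$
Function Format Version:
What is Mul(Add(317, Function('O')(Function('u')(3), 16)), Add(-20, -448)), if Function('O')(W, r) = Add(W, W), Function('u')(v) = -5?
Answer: -143676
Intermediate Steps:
Function('O')(W, r) = Mul(2, W)
Mul(Add(317, Function('O')(Function('u')(3), 16)), Add(-20, -448)) = Mul(Add(317, Mul(2, -5)), Add(-20, -448)) = Mul(Add(317, -10), -468) = Mul(307, -468) = -143676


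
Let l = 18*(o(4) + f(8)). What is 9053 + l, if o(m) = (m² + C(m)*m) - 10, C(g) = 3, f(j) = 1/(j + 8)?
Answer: 75025/8 ≈ 9378.1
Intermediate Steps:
f(j) = 1/(8 + j)
o(m) = -10 + m² + 3*m (o(m) = (m² + 3*m) - 10 = -10 + m² + 3*m)
l = 2601/8 (l = 18*((-10 + 4² + 3*4) + 1/(8 + 8)) = 18*((-10 + 16 + 12) + 1/16) = 18*(18 + 1/16) = 18*(289/16) = 2601/8 ≈ 325.13)
9053 + l = 9053 + 2601/8 = 75025/8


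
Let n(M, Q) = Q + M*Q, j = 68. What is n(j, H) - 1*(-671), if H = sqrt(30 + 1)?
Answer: 671 + 69*sqrt(31) ≈ 1055.2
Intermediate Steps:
H = sqrt(31) ≈ 5.5678
n(j, H) - 1*(-671) = sqrt(31)*(1 + 68) - 1*(-671) = sqrt(31)*69 + 671 = 69*sqrt(31) + 671 = 671 + 69*sqrt(31)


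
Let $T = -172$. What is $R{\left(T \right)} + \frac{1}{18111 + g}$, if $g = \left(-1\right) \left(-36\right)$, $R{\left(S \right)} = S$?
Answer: $- \frac{3121283}{18147} \approx -172.0$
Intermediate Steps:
$g = 36$
$R{\left(T \right)} + \frac{1}{18111 + g} = -172 + \frac{1}{18111 + 36} = -172 + \frac{1}{18147} = - \frac{3121283}{18147}$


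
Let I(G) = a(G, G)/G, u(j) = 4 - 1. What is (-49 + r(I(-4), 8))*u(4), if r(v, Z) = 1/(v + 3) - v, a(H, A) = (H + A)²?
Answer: -1290/13 ≈ -99.231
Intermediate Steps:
a(H, A) = (A + H)²
u(j) = 3
I(G) = 4*G (I(G) = (G + G)²/G = (2*G)²/G = (4*G²)/G = 4*G)
r(v, Z) = 1/(3 + v) - v
(-49 + r(I(-4), 8))*u(4) = (-49 + (1 - (4*(-4))² - 12*(-4))/(3 + 4*(-4)))*3 = (-49 + (1 - 1*(-16)² - 3*(-16))/(3 - 16))*3 = (-49 + (1 - 1*256 + 48)/(-13))*3 = (-49 - (1 - 256 + 48)/13)*3 = (-49 - 1/13*(-207))*3 = (-49 + 207/13)*3 = -430/13*3 = -1290/13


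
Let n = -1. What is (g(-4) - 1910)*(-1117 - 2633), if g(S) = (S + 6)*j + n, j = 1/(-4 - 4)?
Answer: 14334375/2 ≈ 7.1672e+6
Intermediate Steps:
j = -⅛ (j = 1/(-8) = -⅛ ≈ -0.12500)
g(S) = -7/4 - S/8 (g(S) = (S + 6)*(-⅛) - 1 = (6 + S)*(-⅛) - 1 = (-¾ - S/8) - 1 = -7/4 - S/8)
(g(-4) - 1910)*(-1117 - 2633) = ((-7/4 - ⅛*(-4)) - 1910)*(-1117 - 2633) = ((-7/4 + ½) - 1910)*(-3750) = (-5/4 - 1910)*(-3750) = -7645/4*(-3750) = 14334375/2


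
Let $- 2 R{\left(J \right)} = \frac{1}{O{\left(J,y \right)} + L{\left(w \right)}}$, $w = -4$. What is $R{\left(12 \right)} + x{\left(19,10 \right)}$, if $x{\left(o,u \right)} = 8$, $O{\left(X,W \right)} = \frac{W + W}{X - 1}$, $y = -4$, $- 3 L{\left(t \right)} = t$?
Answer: $\frac{287}{40} \approx 7.175$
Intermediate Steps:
$L{\left(t \right)} = - \frac{t}{3}$
$O{\left(X,W \right)} = \frac{2 W}{-1 + X}$
$R{\left(J \right)} = - \frac{1}{2 \left(\frac{4}{3} - \frac{8}{-1 + J}\right)}$ ($R{\left(J \right)} = - \frac{1}{2 \left(2 \left(-4\right) \frac{1}{-1 + J} - - \frac{4}{3}\right)} = - \frac{1}{2 \left(- \frac{8}{-1 + J} + \frac{4}{3}\right)} = - \frac{1}{2 \left(\frac{4}{3} - \frac{8}{-1 + J}\right)}$)
$R{\left(12 \right)} + x{\left(19,10 \right)} = \frac{3 \left(1 - 12\right)}{8 \left(-7 + 12\right)} + 8 = \frac{3 \left(1 - 12\right)}{8 \cdot 5} + 8 = \frac{3}{8} \cdot \frac{1}{5} \left(-11\right) + 8 = - \frac{33}{40} + 8 = \frac{287}{40}$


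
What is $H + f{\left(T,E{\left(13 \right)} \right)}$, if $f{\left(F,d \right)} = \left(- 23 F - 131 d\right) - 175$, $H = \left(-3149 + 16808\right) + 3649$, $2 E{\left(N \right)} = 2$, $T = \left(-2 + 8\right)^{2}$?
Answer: $16174$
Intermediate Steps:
$T = 36$ ($T = 6^{2} = 36$)
$E{\left(N \right)} = 1$ ($E{\left(N \right)} = \frac{1}{2} \cdot 2 = 1$)
$H = 17308$ ($H = 13659 + 3649 = 17308$)
$f{\left(F,d \right)} = -175 - 131 d - 23 F$ ($f{\left(F,d \right)} = \left(- 131 d - 23 F\right) - 175 = -175 - 131 d - 23 F$)
$H + f{\left(T,E{\left(13 \right)} \right)} = 17308 - 1134 = 16174$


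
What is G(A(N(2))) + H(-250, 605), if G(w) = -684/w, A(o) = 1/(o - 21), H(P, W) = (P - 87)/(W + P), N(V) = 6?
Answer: 3641963/355 ≈ 10259.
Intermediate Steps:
H(P, W) = (-87 + P)/(P + W)
A(o) = 1/(-21 + o)
G(A(N(2))) + H(-250, 605) = -684/(1/(-21 + 6)) + (-87 - 250)/(-250 + 605) = -684/(1/(-15)) - 337/355 = -684/(-1/15) + (1/355)*(-337) = -684*(-15) - 337/355 = 10260 - 337/355 = 3641963/355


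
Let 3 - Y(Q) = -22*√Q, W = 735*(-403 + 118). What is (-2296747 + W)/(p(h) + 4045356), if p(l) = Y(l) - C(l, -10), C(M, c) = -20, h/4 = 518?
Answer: -10138617848138/16365090250793 + 110273768*√518/16365090250793 ≈ -0.61937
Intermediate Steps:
h = 2072 (h = 4*518 = 2072)
W = -209475 (W = 735*(-285) = -209475)
Y(Q) = 3 + 22*√Q (Y(Q) = 3 - (-22)*√Q = 3 + 22*√Q)
p(l) = 23 + 22*√l (p(l) = (3 + 22*√l) - 1*(-20) = (3 + 22*√l) + 20 = 23 + 22*√l)
(-2296747 + W)/(p(h) + 4045356) = (-2296747 - 209475)/((23 + 22*√2072) + 4045356) = -2506222/((23 + 22*(2*√518)) + 4045356) = -2506222/((23 + 44*√518) + 4045356) = -2506222/(4045379 + 44*√518)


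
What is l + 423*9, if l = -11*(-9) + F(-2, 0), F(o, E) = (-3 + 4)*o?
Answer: 3904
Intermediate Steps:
F(o, E) = o (F(o, E) = 1*o = o)
l = 97 (l = -11*(-9) - 2 = 99 - 2 = 97)
l + 423*9 = 97 + 423*9 = 97 + 3807 = 3904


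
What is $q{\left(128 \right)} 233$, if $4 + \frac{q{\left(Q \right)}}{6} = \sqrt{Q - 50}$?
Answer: $-5592 + 1398 \sqrt{78} \approx 6754.8$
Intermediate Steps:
$q{\left(Q \right)} = -24 + 6 \sqrt{-50 + Q}$ ($q{\left(Q \right)} = -24 + 6 \sqrt{Q - 50} = -24 + 6 \sqrt{-50 + Q}$)
$q{\left(128 \right)} 233 = \left(-24 + 6 \sqrt{-50 + 128}\right) 233 = \left(-24 + 6 \sqrt{78}\right) 233 = -5592 + 1398 \sqrt{78}$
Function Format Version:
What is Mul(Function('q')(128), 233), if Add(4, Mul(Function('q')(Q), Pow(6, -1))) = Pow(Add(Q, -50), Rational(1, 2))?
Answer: Add(-5592, Mul(1398, Pow(78, Rational(1, 2)))) ≈ 6754.8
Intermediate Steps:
Function('q')(Q) = Add(-24, Mul(6, Pow(Add(-50, Q), Rational(1, 2)))) (Function('q')(Q) = Add(-24, Mul(6, Pow(Add(Q, -50), Rational(1, 2)))) = Add(-24, Mul(6, Pow(Add(-50, Q), Rational(1, 2)))))
Mul(Function('q')(128), 233) = Mul(Add(-24, Mul(6, Pow(Add(-50, 128), Rational(1, 2)))), 233) = Mul(Add(-24, Mul(6, Pow(78, Rational(1, 2)))), 233) = Add(-5592, Mul(1398, Pow(78, Rational(1, 2))))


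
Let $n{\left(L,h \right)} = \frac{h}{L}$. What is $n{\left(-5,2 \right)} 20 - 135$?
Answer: $-143$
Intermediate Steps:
$n{\left(-5,2 \right)} 20 - 135 = \frac{2}{-5} \cdot 20 - 135 = 2 \left(- \frac{1}{5}\right) 20 - 135 = \left(- \frac{2}{5}\right) 20 - 135 = -8 - 135 = -143$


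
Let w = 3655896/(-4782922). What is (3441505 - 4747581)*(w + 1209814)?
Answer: -3778766733228579256/2391461 ≈ -1.5801e+12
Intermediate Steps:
w = -1827948/2391461 (w = 3655896*(-1/4782922) = -1827948/2391461 ≈ -0.76436)
(3441505 - 4747581)*(w + 1209814) = (3441505 - 4747581)*(-1827948/2391461 + 1209814) = -1306076*2893221170306/2391461 = -3778766733228579256/2391461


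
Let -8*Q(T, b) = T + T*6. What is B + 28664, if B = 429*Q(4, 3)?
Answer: 54325/2 ≈ 27163.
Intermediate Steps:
Q(T, b) = -7*T/8 (Q(T, b) = -(T + T*6)/8 = -(T + 6*T)/8 = -7*T/8)
B = -3003/2 (B = 429*(-7/8*4) = 429*(-7/2) = -3003/2 ≈ -1501.5)
B + 28664 = -3003/2 + 28664 = 54325/2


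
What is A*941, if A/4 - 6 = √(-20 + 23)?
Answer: 22584 + 3764*√3 ≈ 29103.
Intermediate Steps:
A = 24 + 4*√3 (A = 24 + 4*√(-20 + 23) = 24 + 4*√3 ≈ 30.928)
A*941 = (24 + 4*√3)*941 = 22584 + 3764*√3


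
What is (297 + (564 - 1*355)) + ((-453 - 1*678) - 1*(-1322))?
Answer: 697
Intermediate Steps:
(297 + (564 - 1*355)) + ((-453 - 1*678) - 1*(-1322)) = (297 + (564 - 355)) + ((-453 - 678) + 1322) = (297 + 209) + (-1131 + 1322) = 506 + 191 = 697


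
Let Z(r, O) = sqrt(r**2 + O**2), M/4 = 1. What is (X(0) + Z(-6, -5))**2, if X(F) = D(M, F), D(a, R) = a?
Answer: (4 + sqrt(61))**2 ≈ 139.48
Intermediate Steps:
M = 4 (M = 4*1 = 4)
Z(r, O) = sqrt(O**2 + r**2)
X(F) = 4
(X(0) + Z(-6, -5))**2 = (4 + sqrt((-5)**2 + (-6)**2))**2 = (4 + sqrt(25 + 36))**2 = (4 + sqrt(61))**2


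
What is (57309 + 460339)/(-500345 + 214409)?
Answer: -32353/17871 ≈ -1.8104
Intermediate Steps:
(57309 + 460339)/(-500345 + 214409) = 517648/(-285936) = 517648*(-1/285936) = -32353/17871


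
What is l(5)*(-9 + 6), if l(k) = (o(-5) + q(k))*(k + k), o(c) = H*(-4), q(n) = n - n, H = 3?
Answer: 360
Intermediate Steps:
q(n) = 0
o(c) = -12 (o(c) = 3*(-4) = -12)
l(k) = -24*k (l(k) = (-12 + 0)*(k + k) = -24*k)
l(5)*(-9 + 6) = (-24*5)*(-9 + 6) = -120*(-3) = 360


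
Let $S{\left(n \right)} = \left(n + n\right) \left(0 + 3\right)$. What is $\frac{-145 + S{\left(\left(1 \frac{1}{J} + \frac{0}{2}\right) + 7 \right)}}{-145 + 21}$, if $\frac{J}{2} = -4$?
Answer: $\frac{415}{496} \approx 0.83669$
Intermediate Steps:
$J = -8$ ($J = 2 \left(-4\right) = -8$)
$S{\left(n \right)} = 6 n$ ($S{\left(n \right)} = 2 n 3 = 6 n$)
$\frac{-145 + S{\left(\left(1 \frac{1}{J} + \frac{0}{2}\right) + 7 \right)}}{-145 + 21} = \frac{-145 + 6 \left(\left(1 \frac{1}{-8} + \frac{0}{2}\right) + 7\right)}{-145 + 21} = \frac{-145 + 6 \left(\left(1 \left(- \frac{1}{8}\right) + 0 \cdot \frac{1}{2}\right) + 7\right)}{-124} = \left(-145 + 6 \left(\left(- \frac{1}{8} + 0\right) + 7\right)\right) \left(- \frac{1}{124}\right) = \left(-145 + 6 \left(- \frac{1}{8} + 7\right)\right) \left(- \frac{1}{124}\right) = \left(-145 + 6 \cdot \frac{55}{8}\right) \left(- \frac{1}{124}\right) = \left(-145 + \frac{165}{4}\right) \left(- \frac{1}{124}\right) = \left(- \frac{415}{4}\right) \left(- \frac{1}{124}\right) = \frac{415}{496}$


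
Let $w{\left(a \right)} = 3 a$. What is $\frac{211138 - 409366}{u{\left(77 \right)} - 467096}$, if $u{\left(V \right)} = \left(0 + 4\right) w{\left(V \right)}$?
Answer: $\frac{49557}{116543} \approx 0.42523$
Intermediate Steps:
$u{\left(V \right)} = 12 V$ ($u{\left(V \right)} = \left(0 + 4\right) 3 V = 4 \cdot 3 V = 12 V$)
$\frac{211138 - 409366}{u{\left(77 \right)} - 467096} = \frac{211138 - 409366}{12 \cdot 77 - 467096} = - \frac{198228}{924 - 467096} = - \frac{198228}{-466172} = \left(-198228\right) \left(- \frac{1}{466172}\right) = \frac{49557}{116543}$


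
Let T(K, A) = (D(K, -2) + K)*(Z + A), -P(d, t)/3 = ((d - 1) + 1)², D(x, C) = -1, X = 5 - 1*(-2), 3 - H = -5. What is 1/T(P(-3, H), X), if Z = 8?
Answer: -1/420 ≈ -0.0023810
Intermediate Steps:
H = 8 (H = 3 - 1*(-5) = 3 + 5 = 8)
X = 7 (X = 5 + 2 = 7)
P(d, t) = -3*d² (P(d, t) = -3*((d - 1) + 1)² = -3*((-1 + d) + 1)² = -3*d²)
T(K, A) = (-1 + K)*(8 + A)
1/T(P(-3, H), X) = 1/(-8 - 1*7 + 8*(-3*(-3)²) + 7*(-3*(-3)²)) = 1/(-8 - 7 + 8*(-3*9) + 7*(-3*9)) = 1/(-8 - 7 + 8*(-27) + 7*(-27)) = 1/(-8 - 7 - 216 - 189) = 1/(-420) = -1/420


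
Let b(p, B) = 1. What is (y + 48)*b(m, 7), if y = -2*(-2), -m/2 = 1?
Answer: 52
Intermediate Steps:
m = -2 (m = -2*1 = -2)
y = 4
(y + 48)*b(m, 7) = (4 + 48)*1 = 52*1 = 52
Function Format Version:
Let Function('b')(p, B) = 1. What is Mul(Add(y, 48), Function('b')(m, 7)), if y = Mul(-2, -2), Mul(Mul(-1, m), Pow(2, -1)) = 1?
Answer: 52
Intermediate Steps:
m = -2 (m = Mul(-2, 1) = -2)
y = 4
Mul(Add(y, 48), Function('b')(m, 7)) = Mul(Add(4, 48), 1) = Mul(52, 1) = 52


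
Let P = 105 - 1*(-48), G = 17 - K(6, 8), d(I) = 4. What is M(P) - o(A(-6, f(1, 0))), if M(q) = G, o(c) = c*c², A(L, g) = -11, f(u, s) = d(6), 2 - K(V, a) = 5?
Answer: 1351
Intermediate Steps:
K(V, a) = -3 (K(V, a) = 2 - 1*5 = 2 - 5 = -3)
f(u, s) = 4
G = 20 (G = 17 - 1*(-3) = 17 + 3 = 20)
o(c) = c³
P = 153 (P = 105 + 48 = 153)
M(q) = 20
M(P) - o(A(-6, f(1, 0))) = 20 - 1*(-11)³ = 20 - 1*(-1331) = 20 + 1331 = 1351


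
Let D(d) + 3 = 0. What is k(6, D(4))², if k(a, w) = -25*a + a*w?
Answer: 28224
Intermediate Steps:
D(d) = -3 (D(d) = -3 + 0 = -3)
k(6, D(4))² = (6*(-25 - 3))² = (6*(-28))² = (-168)² = 28224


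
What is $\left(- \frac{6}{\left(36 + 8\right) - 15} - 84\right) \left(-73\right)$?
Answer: $\frac{178266}{29} \approx 6147.1$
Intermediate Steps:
$\left(- \frac{6}{\left(36 + 8\right) - 15} - 84\right) \left(-73\right) = \left(- \frac{6}{44 - 15} - 84\right) \left(-73\right) = \left(- \frac{6}{29} - 84\right) \left(-73\right) = \left(- \frac{2442}{29}\right) \left(-73\right) = \frac{178266}{29}$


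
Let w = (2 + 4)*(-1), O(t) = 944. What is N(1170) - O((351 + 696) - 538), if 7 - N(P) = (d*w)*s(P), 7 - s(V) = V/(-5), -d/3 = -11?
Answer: 46781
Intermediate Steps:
d = 33 (d = -3*(-11) = 33)
s(V) = 7 + V/5 (s(V) = 7 - V/(-5) = 7 - V*(-1)/5 = 7 - (-1)*V/5 = 7 + V/5)
w = -6 (w = 6*(-1) = -6)
N(P) = 1393 + 198*P/5 (N(P) = 7 - 33*(-6)*(7 + P/5) = 7 - (-198)*(7 + P/5) = 7 - (-1386 - 198*P/5) = 7 + (1386 + 198*P/5) = 1393 + 198*P/5)
N(1170) - O((351 + 696) - 538) = (1393 + (198/5)*1170) - 1*944 = (1393 + 46332) - 944 = 47725 - 944 = 46781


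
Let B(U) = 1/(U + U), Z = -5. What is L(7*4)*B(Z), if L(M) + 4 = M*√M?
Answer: ⅖ - 28*√7/5 ≈ -14.416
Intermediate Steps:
B(U) = 1/(2*U)
L(M) = -4 + M^(3/2) (L(M) = -4 + M*√M = -4 + M^(3/2))
L(7*4)*B(Z) = (-4 + (7*4)^(3/2))*((½)/(-5)) = (-4 + 28^(3/2))*((½)*(-⅕)) = (-4 + 56*√7)*(-⅒) = ⅖ - 28*√7/5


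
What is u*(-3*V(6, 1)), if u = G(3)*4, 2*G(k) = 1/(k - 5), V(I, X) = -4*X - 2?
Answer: -18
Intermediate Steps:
V(I, X) = -2 - 4*X
G(k) = 1/(2*(-5 + k)) (G(k) = 1/(2*(k - 5)) = 1/(2*(-5 + k)))
u = -1 (u = (1/(2*(-5 + 3)))*4 = ((½)/(-2))*4 = ((½)*(-½))*4 = -¼*4 = -1)
u*(-3*V(6, 1)) = -(-3)*(-2 - 4*1) = -(-3)*(-2 - 4) = -(-3)*(-6) = -1*18 = -18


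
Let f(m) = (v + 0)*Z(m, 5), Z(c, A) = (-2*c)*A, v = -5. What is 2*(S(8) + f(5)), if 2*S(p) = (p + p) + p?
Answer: 524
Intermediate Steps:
S(p) = 3*p/2 (S(p) = ((p + p) + p)/2 = (2*p + p)/2 = (3*p)/2 = 3*p/2)
Z(c, A) = -2*A*c
f(m) = 50*m (f(m) = (-5 + 0)*(-2*5*m) = -(-50)*m = 50*m)
2*(S(8) + f(5)) = 2*((3/2)*8 + 50*5) = 2*(12 + 250) = 2*262 = 524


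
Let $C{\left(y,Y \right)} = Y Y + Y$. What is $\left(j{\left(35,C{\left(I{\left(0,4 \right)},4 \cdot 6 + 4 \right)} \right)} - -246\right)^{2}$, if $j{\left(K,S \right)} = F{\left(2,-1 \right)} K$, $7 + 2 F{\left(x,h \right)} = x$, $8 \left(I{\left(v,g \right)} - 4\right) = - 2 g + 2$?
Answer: $\frac{100489}{4} \approx 25122.0$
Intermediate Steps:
$I{\left(v,g \right)} = \frac{17}{4} - \frac{g}{4}$ ($I{\left(v,g \right)} = 4 + \frac{- 2 g + 2}{8} = 4 + \frac{2 - 2 g}{8} = 4 - \left(- \frac{1}{4} + \frac{g}{4}\right) = \frac{17}{4} - \frac{g}{4}$)
$F{\left(x,h \right)} = - \frac{7}{2} + \frac{x}{2}$
$C{\left(y,Y \right)} = Y + Y^{2}$ ($C{\left(y,Y \right)} = Y^{2} + Y = Y + Y^{2}$)
$j{\left(K,S \right)} = - \frac{5 K}{2}$ ($j{\left(K,S \right)} = \left(- \frac{7}{2} + \frac{1}{2} \cdot 2\right) K = \left(- \frac{7}{2} + 1\right) K = - \frac{5 K}{2}$)
$\left(j{\left(35,C{\left(I{\left(0,4 \right)},4 \cdot 6 + 4 \right)} \right)} - -246\right)^{2} = \left(\left(- \frac{5}{2}\right) 35 - -246\right)^{2} = \left(- \frac{175}{2} + 246\right)^{2} = \left(\frac{317}{2}\right)^{2} = \frac{100489}{4}$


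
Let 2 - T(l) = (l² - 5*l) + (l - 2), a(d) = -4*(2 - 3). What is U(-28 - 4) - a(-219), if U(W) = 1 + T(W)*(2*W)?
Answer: 73469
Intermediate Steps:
a(d) = 4 (a(d) = -4*(-1) = 4)
T(l) = 4 - l² + 4*l (T(l) = 2 - ((l² - 5*l) + (l - 2)) = 2 - ((l² - 5*l) + (-2 + l)) = 2 - (-2 + l² - 4*l) = 2 + (2 - l² + 4*l) = 4 - l² + 4*l)
U(W) = 1 + 2*W*(4 - W² + 4*W) (U(W) = 1 + (4 - W² + 4*W)*(2*W) = 1 + 2*W*(4 - W² + 4*W))
U(-28 - 4) - a(-219) = (1 + 2*(-28 - 4)*(4 - (-28 - 4)² + 4*(-28 - 4))) - 1*4 = (1 + 2*(-32)*(4 - 1*(-32)² + 4*(-32))) - 4 = (1 + 2*(-32)*(4 - 1*1024 - 128)) - 4 = (1 + 2*(-32)*(4 - 1024 - 128)) - 4 = (1 + 2*(-32)*(-1148)) - 4 = (1 + 73472) - 4 = 73473 - 4 = 73469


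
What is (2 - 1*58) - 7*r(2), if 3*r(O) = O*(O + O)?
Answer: -224/3 ≈ -74.667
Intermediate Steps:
r(O) = 2*O**2/3 (r(O) = (O*(O + O))/3 = (O*(2*O))/3 = (2*O**2)/3 = 2*O**2/3)
(2 - 1*58) - 7*r(2) = (2 - 1*58) - 14*2**2/3 = (2 - 58) - 14*4/3 = -56 - 7*8/3 = -56 - 56/3 = -224/3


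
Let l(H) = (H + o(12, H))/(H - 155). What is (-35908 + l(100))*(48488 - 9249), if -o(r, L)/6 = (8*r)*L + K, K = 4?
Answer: -75237486424/55 ≈ -1.3680e+9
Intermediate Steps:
o(r, L) = -24 - 48*L*r (o(r, L) = -6*((8*r)*L + 4) = -6*(8*L*r + 4) = -6*(4 + 8*L*r) = -24 - 48*L*r)
l(H) = (-24 - 575*H)/(-155 + H) (l(H) = (H + (-24 - 48*H*12))/(H - 155) = (H + (-24 - 576*H))/(-155 + H) = (-24 - 575*H)/(-155 + H))
(-35908 + l(100))*(48488 - 9249) = (-35908 + (-24 - 575*100)/(-155 + 100))*(48488 - 9249) = (-35908 + (-24 - 57500)/(-55))*39239 = (-35908 - 1/55*(-57524))*39239 = (-35908 + 57524/55)*39239 = -1917416/55*39239 = -75237486424/55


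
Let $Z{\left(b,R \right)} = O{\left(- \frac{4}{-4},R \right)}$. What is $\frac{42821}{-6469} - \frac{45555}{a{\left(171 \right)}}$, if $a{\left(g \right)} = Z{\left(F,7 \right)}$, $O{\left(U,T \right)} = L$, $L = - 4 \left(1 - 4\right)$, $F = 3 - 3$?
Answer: $- \frac{98403049}{25876} \approx -3802.9$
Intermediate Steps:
$F = 0$
$L = 12$ ($L = \left(-4\right) \left(-3\right) = 12$)
$O{\left(U,T \right)} = 12$
$Z{\left(b,R \right)} = 12$
$a{\left(g \right)} = 12$
$\frac{42821}{-6469} - \frac{45555}{a{\left(171 \right)}} = \frac{42821}{-6469} - \frac{45555}{12} = 42821 \left(- \frac{1}{6469}\right) - \frac{15185}{4} = - \frac{42821}{6469} - \frac{15185}{4} = - \frac{98403049}{25876}$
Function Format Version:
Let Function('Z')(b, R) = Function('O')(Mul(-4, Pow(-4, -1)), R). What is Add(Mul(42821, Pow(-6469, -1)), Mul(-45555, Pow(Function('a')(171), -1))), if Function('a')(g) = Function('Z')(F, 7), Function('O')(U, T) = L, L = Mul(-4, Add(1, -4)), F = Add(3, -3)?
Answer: Rational(-98403049, 25876) ≈ -3802.9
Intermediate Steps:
F = 0
L = 12 (L = Mul(-4, -3) = 12)
Function('O')(U, T) = 12
Function('Z')(b, R) = 12
Function('a')(g) = 12
Add(Mul(42821, Pow(-6469, -1)), Mul(-45555, Pow(Function('a')(171), -1))) = Add(Mul(42821, Pow(-6469, -1)), Mul(-45555, Pow(12, -1))) = Add(Mul(42821, Rational(-1, 6469)), Mul(-45555, Rational(1, 12))) = Add(Rational(-42821, 6469), Rational(-15185, 4)) = Rational(-98403049, 25876)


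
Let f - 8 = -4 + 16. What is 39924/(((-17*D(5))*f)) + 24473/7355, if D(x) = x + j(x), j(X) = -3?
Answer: -13849969/250070 ≈ -55.384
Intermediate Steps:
f = 20 (f = 8 + (-4 + 16) = 8 + 12 = 20)
D(x) = -3 + x (D(x) = x - 3 = -3 + x)
39924/(((-17*D(5))*f)) + 24473/7355 = 39924/((-17*(-3 + 5)*20)) + 24473/7355 = 39924/((-17*2*20)) + 24473*(1/7355) = 39924/((-34*20)) + 24473/7355 = 39924/(-680) + 24473/7355 = 39924*(-1/680) + 24473/7355 = -9981/170 + 24473/7355 = -13849969/250070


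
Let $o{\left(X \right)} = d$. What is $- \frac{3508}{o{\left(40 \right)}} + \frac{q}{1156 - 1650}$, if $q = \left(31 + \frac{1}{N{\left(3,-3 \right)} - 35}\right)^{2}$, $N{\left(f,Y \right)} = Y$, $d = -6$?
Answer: $\frac{1247035357}{2140008} \approx 582.72$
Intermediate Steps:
$q = \frac{1385329}{1444}$ ($q = \left(31 + \frac{1}{-3 - 35}\right)^{2} = \left(31 + \frac{1}{-38}\right)^{2} = \left(31 - \frac{1}{38}\right)^{2} = \left(\frac{1177}{38}\right)^{2} = \frac{1385329}{1444} \approx 959.37$)
$o{\left(X \right)} = -6$
$- \frac{3508}{o{\left(40 \right)}} + \frac{q}{1156 - 1650} = - \frac{3508}{-6} + \frac{1385329}{1444 \left(1156 - 1650\right)} = \left(-3508\right) \left(- \frac{1}{6}\right) + \frac{1385329}{1444 \left(-494\right)} = \frac{1754}{3} + \frac{1385329}{1444} \left(- \frac{1}{494}\right) = \frac{1754}{3} - \frac{1385329}{713336} = \frac{1247035357}{2140008}$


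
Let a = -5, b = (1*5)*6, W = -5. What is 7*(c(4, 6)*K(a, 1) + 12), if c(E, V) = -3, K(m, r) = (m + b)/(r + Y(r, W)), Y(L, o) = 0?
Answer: -441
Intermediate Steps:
b = 30 (b = 5*6 = 30)
K(m, r) = (30 + m)/r (K(m, r) = (m + 30)/(r + 0) = (30 + m)/r)
7*(c(4, 6)*K(a, 1) + 12) = 7*(-3*(30 - 5)/1 + 12) = 7*(-3*25 + 12) = 7*(-75 + 12) = 7*(-63) = -441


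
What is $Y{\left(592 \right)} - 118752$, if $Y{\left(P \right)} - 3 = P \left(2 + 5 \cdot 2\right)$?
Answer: $-111645$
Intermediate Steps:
$Y{\left(P \right)} = 3 + 12 P$ ($Y{\left(P \right)} = 3 + P \left(2 + 5 \cdot 2\right) = 3 + P \left(2 + 10\right) = 3 + P 12 = 3 + 12 P$)
$Y{\left(592 \right)} - 118752 = \left(3 + 12 \cdot 592\right) - 118752 = \left(3 + 7104\right) - 118752 = 7107 - 118752 = -111645$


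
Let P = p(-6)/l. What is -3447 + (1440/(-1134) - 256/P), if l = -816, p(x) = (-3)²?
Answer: 1245031/63 ≈ 19762.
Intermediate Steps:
p(x) = 9
P = -3/272 (P = 9/(-816) = 9*(-1/816) = -3/272 ≈ -0.011029)
-3447 + (1440/(-1134) - 256/P) = -3447 + (1440/(-1134) - 256/(-3/272)) = -3447 + (1440*(-1/1134) - 256*(-272/3)) = -3447 + (-80/63 + 69632/3) = -3447 + 1462192/63 = 1245031/63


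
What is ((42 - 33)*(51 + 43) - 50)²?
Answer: 633616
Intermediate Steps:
((42 - 33)*(51 + 43) - 50)² = (9*94 - 50)² = (846 - 50)² = 796² = 633616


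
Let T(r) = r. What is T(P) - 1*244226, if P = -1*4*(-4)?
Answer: -244210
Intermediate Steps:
P = 16 (P = -4*(-4) = 16)
T(P) - 1*244226 = 16 - 1*244226 = 16 - 244226 = -244210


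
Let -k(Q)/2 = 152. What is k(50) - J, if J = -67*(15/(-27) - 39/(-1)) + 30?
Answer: 20176/9 ≈ 2241.8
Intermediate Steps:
k(Q) = -304 (k(Q) = -2*152 = -304)
J = -22912/9 (J = -67*(15*(-1/27) - 39*(-1)) + 30 = -67*(-5/9 + 39) + 30 = -67*346/9 + 30 = -23182/9 + 30 = -22912/9 ≈ -2545.8)
k(50) - J = -304 - 1*(-22912/9) = -304 + 22912/9 = 20176/9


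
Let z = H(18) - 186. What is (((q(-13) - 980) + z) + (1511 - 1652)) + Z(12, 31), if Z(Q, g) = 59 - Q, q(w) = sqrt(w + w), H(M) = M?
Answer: -1242 + I*sqrt(26) ≈ -1242.0 + 5.099*I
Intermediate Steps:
q(w) = sqrt(2)*sqrt(w) (q(w) = sqrt(2*w) = sqrt(2)*sqrt(w))
z = -168 (z = 18 - 186 = -168)
(((q(-13) - 980) + z) + (1511 - 1652)) + Z(12, 31) = (((sqrt(2)*sqrt(-13) - 980) - 168) + (1511 - 1652)) + (59 - 1*12) = (((sqrt(2)*(I*sqrt(13)) - 980) - 168) - 141) + (59 - 12) = (((I*sqrt(26) - 980) - 168) - 141) + 47 = (((-980 + I*sqrt(26)) - 168) - 141) + 47 = ((-1148 + I*sqrt(26)) - 141) + 47 = (-1289 + I*sqrt(26)) + 47 = -1242 + I*sqrt(26)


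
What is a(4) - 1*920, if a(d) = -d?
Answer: -924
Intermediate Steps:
a(4) - 1*920 = -1*4 - 1*920 = -4 - 920 = -924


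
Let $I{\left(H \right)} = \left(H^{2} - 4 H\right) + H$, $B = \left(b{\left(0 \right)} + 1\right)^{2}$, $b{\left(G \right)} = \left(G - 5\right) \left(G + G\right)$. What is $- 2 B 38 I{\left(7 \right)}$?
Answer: $-2128$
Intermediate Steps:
$b{\left(G \right)} = 2 G \left(-5 + G\right)$ ($b{\left(G \right)} = \left(-5 + G\right) 2 G = 2 G \left(-5 + G\right)$)
$B = 1$ ($B = \left(2 \cdot 0 \left(-5 + 0\right) + 1\right)^{2} = \left(2 \cdot 0 \left(-5\right) + 1\right)^{2} = \left(0 + 1\right)^{2} = 1^{2} = 1$)
$I{\left(H \right)} = H^{2} - 3 H$
$- 2 B 38 I{\left(7 \right)} = \left(-2\right) 1 \cdot 38 \cdot 7 \left(-3 + 7\right) = \left(-2\right) 38 \cdot 7 \cdot 4 = \left(-76\right) 28 = -2128$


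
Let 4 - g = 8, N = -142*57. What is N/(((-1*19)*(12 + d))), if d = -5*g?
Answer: 213/16 ≈ 13.313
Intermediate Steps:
N = -8094
g = -4 (g = 4 - 1*8 = 4 - 8 = -4)
d = 20 (d = -5*(-4) = 20)
N/(((-1*19)*(12 + d))) = -8094*(-1/(19*(12 + 20))) = -8094/((-19*32)) = -8094/(-608) = -8094*(-1/608) = 213/16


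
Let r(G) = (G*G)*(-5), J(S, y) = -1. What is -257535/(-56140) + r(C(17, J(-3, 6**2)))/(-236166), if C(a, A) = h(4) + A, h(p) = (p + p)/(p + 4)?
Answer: 51507/11228 ≈ 4.5874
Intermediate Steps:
h(p) = 2*p/(4 + p) (h(p) = (2*p)/(4 + p) = 2*p/(4 + p))
C(a, A) = 1 + A (C(a, A) = 2*4/(4 + 4) + A = 2*4/8 + A = 2*4*(1/8) + A = 1 + A)
r(G) = -5*G**2 (r(G) = G**2*(-5) = -5*G**2)
-257535/(-56140) + r(C(17, J(-3, 6**2)))/(-236166) = -257535/(-56140) - 5*(1 - 1)**2/(-236166) = -257535*(-1/56140) - 5*0**2*(-1/236166) = 51507/11228 - 5*0*(-1/236166) = 51507/11228 + 0*(-1/236166) = 51507/11228 + 0 = 51507/11228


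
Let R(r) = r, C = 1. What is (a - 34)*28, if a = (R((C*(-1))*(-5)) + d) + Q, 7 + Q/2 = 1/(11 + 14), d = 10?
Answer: -23044/25 ≈ -921.76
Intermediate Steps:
Q = -348/25 (Q = -14 + 2/(11 + 14) = -14 + 2/25 = -348/25 ≈ -13.920)
a = 27/25 (a = ((1*(-1))*(-5) + 10) - 348/25 = (-1*(-5) + 10) - 348/25 = (5 + 10) - 348/25 = 15 - 348/25 = 27/25 ≈ 1.0800)
(a - 34)*28 = (27/25 - 34)*28 = -823/25*28 = -23044/25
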